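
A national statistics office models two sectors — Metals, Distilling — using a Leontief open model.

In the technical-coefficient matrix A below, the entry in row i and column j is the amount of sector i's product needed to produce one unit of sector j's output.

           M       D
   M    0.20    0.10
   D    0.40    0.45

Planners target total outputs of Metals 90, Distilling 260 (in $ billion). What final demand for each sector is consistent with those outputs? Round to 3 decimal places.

d_M = 46.000, d_D = 107.000

I − A =
  [   0.80    -0.10]
  [  -0.40     0.55]
d = (I − A) x:
  d_M = (+0.80)·90 + (-0.10)·260 = 46.000
  d_D = (-0.40)·90 + (+0.55)·260 = 107.000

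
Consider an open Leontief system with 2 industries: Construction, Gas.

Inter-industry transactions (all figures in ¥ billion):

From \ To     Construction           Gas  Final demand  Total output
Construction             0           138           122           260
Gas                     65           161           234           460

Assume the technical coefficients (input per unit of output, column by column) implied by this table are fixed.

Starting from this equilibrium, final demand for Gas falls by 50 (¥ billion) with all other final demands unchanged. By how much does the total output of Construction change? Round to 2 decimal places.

Δx_1 = -26.09

Technical coefficients a_ij = z_ij / X_j:
  a_11 = 0/260 = 0.00, a_21 = 65/260 = 0.25
  a_12 = 138/460 = 0.30, a_22 = 161/460 = 0.35
I − A =
  [   1.00    -0.30]
  [  -0.25     0.65]
det(I−A) = (1.00)(0.65) − (-0.30)(-0.25) = 0.5750
adj(I−A) = [[0.65, 0.30], [0.25, 1.00]]
(I − A)⁻¹ = adj(I−A) / det(I−A) ≈
  [   1.1304     0.5217]
  [   0.4348     1.7391]
Δx = (I − A)⁻¹ Δd with Δd having -50 in the Gas component and 0 elsewhere.
So Δx_1 = L_12 · (-50), where L_12 = adj(I−A)_12 / det(I−A) = 0.30 / 0.5750.
Δx_1 = 0.30 × (-50) / 0.5750 = -15.00 / 0.5750 ≈ -26.09.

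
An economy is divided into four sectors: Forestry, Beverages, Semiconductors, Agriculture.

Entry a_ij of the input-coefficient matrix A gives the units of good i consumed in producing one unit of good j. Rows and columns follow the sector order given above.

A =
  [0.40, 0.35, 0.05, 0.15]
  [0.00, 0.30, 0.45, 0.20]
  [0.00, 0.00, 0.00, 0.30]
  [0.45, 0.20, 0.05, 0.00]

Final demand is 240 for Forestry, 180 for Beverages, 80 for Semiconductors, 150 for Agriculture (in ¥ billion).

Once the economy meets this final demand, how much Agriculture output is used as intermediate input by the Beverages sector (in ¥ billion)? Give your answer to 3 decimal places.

I − A =
  [   0.60    -0.35    -0.05    -0.15]
  [   0.00     0.70    -0.45    -0.20]
  [   0.00     0.00     1.00    -0.30]
  [  -0.45    -0.20    -0.05     1.00]
Compute the cofactors C_ij = (−1)^(i+j)·(3×3 minor ij) of I−A; the adjugate is their transpose:
adj(I−A) = Cᵀ =
  [ 0.622500   0.377750   0.212750   0.232750]
  [ 0.150750   0.516750   0.250125   0.201000]
  [ 0.094500   0.083250   0.317250   0.126000]
  [ 0.315000   0.277500   0.161625   0.420000]
det(I−A) = Σ_j (I−A)_1j·C_1j = (0.60)(0.622500) + (-0.35)(0.150750) + (-0.05)(0.094500) + (-0.15)(0.315000) = 0.2687625
(I − A)⁻¹ = adj(I−A) / det(I−A) ≈
  [   2.3162     1.4055     0.7916     0.8660]
  [   0.5609     1.9227     0.9307     0.7479]
  [   0.3516     0.3098     1.1804     0.4688]
  [   1.1720     1.0325     0.6014     1.5627]
First solve x = (I − A)⁻¹ d = adj(I−A)·d / det(I−A); in particular x_2 = (0.150750·240 + 0.516750·180 + 0.250125·80 + 0.201000·150) / 0.2687625 = 179.355 / 0.2687625 ≈ 667.33640.
Intermediate flow from 4 to 2: z_42 = a_42 · x_2 = 0.20 × 179.355 / 0.2687625 = 35.871 / 0.2687625 ≈ 133.467.

z_42 = 133.467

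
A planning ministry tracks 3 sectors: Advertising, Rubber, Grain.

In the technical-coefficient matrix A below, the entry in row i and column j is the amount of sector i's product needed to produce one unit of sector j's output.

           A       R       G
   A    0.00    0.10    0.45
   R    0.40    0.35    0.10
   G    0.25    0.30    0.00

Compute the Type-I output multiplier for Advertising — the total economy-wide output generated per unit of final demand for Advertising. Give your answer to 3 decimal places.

m_A = 2.948

I − A =
  [   1.00    -0.10    -0.45]
  [  -0.40     0.65    -0.10]
  [  -0.25    -0.30     1.00]
Cofactors of I−A, C_ij = (−1)^(i+j)·(minor ij) (rows/columns in the sector order above):
  C_11 = (0.65)(1.00) − (-0.10)(-0.30) = 0.6200
  C_12 = −[(-0.40)(1.00) − (-0.10)(-0.25)] = 0.4250
  C_13 = (-0.40)(-0.30) − (0.65)(-0.25) = 0.2825
  C_21 = −[(-0.10)(1.00) − (-0.45)(-0.30)] = 0.2350
  C_22 = (1.00)(1.00) − (-0.45)(-0.25) = 0.8875
  C_23 = −[(1.00)(-0.30) − (-0.10)(-0.25)] = 0.3250
  C_31 = (-0.10)(-0.10) − (-0.45)(0.65) = 0.3025
  C_32 = −[(1.00)(-0.10) − (-0.45)(-0.40)] = 0.2800
  C_33 = (1.00)(0.65) − (-0.10)(-0.40) = 0.6100
det(I−A) = Σ_j (I−A)_1j·C_1j = (1.00)(0.6200) + (-0.10)(0.4250) + (-0.45)(0.2825) = 0.450375
adj(I−A) = Cᵀ =
  [ 0.6200   0.2350   0.3025]
  [ 0.4250   0.8875   0.2800]
  [ 0.2825   0.3250   0.6100]
(I − A)⁻¹ = adj(I−A) / det(I−A) ≈
  [   1.3766     0.5218     0.6717]
  [   0.9437     1.9706     0.6217]
  [   0.6273     0.7216     1.3544]
The output multiplier for sector j is the column-j sum of the Leontief inverse (I − A)⁻¹ = adj(I−A) / det(I−A).
Column A of adj(I−A): (0.6200, 0.4250, 0.2825); det(I−A) = 0.450375.
m_A = (0.6200 + 0.4250 + 0.2825) / 0.450375 = 1.3275 / 0.450375 ≈ 2.948.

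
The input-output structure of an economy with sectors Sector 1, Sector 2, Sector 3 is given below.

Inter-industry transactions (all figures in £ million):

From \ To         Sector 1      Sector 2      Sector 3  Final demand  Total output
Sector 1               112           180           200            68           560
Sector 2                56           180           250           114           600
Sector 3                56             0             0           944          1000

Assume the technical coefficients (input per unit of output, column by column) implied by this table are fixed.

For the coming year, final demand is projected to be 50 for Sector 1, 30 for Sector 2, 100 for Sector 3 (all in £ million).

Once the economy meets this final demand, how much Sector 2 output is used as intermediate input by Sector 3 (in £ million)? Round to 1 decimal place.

z_23 = 28.2

Technical coefficients a_ij = z_ij / X_j:
  a_11 = 112/560 = 0.20, a_21 = 56/560 = 0.10, a_31 = 56/560 = 0.10
  a_12 = 180/600 = 0.30, a_22 = 180/600 = 0.30, a_32 = 0/600 = 0.00
  a_13 = 200/1000 = 0.20, a_23 = 250/1000 = 0.25, a_33 = 0/1000 = 0.00
I − A =
  [   0.80    -0.30    -0.20]
  [  -0.10     0.70    -0.25]
  [  -0.10     0.00     1.00]
Cofactors of I−A, C_ij = (−1)^(i+j)·(minor ij) (rows/columns in the sector order above):
  C_11 = (0.70)(1.00) − (-0.25)(0.00) = 0.7000
  C_12 = −[(-0.10)(1.00) − (-0.25)(-0.10)] = 0.1250
  C_13 = (-0.10)(0.00) − (0.70)(-0.10) = 0.0700
  C_21 = −[(-0.30)(1.00) − (-0.20)(0.00)] = 0.3000
  C_22 = (0.80)(1.00) − (-0.20)(-0.10) = 0.7800
  C_23 = −[(0.80)(0.00) − (-0.30)(-0.10)] = 0.0300
  C_31 = (-0.30)(-0.25) − (-0.20)(0.70) = 0.2150
  C_32 = −[(0.80)(-0.25) − (-0.20)(-0.10)] = 0.2200
  C_33 = (0.80)(0.70) − (-0.30)(-0.10) = 0.5300
det(I−A) = Σ_j (I−A)_1j·C_1j = (0.80)(0.7000) + (-0.30)(0.1250) + (-0.20)(0.0700) = 0.5085
adj(I−A) = Cᵀ =
  [ 0.7000   0.3000   0.2150]
  [ 0.1250   0.7800   0.2200]
  [ 0.0700   0.0300   0.5300]
(I − A)⁻¹ = adj(I−A) / det(I−A) ≈
  [   1.3766     0.5900     0.4228]
  [   0.2458     1.5339     0.4326]
  [   0.1377     0.0590     1.0423]
First solve x = (I − A)⁻¹ d = adj(I−A)·d / det(I−A); in particular x_3 = (0.0700·50 + 0.0300·30 + 0.5300·100) / 0.5085 = 57.40 / 0.5085 ≈ 112.881.
Intermediate flow from 2 to 3: z_23 = a_23 · x_3 = 0.25 × 57.40 / 0.5085 = 14.35 / 0.5085 ≈ 28.2.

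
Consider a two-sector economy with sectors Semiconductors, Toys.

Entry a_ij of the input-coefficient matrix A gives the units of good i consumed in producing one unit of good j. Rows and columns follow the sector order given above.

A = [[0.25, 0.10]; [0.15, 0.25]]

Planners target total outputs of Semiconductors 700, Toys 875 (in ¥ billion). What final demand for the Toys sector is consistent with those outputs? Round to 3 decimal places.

I − A =
  [   0.75    -0.10]
  [  -0.15     0.75]
d = (I − A) x:
  d_S = (+0.75)·700 + (-0.10)·875 = 437.500
  d_T = (-0.15)·700 + (+0.75)·875 = 551.250

d_T = 551.250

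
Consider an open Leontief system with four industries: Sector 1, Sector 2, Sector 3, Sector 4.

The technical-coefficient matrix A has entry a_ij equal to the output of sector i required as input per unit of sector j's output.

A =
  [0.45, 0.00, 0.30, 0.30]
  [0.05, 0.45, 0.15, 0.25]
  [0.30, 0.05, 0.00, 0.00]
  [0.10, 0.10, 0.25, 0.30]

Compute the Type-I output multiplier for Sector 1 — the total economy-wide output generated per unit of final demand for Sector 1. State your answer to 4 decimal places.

I − A =
  [   0.55     0.00    -0.30    -0.30]
  [  -0.05     0.55    -0.15    -0.25]
  [  -0.30    -0.05     1.00     0.00]
  [  -0.10    -0.10    -0.25     0.70]
Compute the cofactors C_ij = (−1)^(i+j)·(3×3 minor ij) of I−A; the adjugate is their transpose:
adj(I−A) = Cᵀ =
  [ 0.351625   0.044250   0.153750   0.166500]
  [ 0.110250   0.269500   0.109375   0.143500]
  [ 0.111000   0.026750   0.180000   0.057125]
  [ 0.105625   0.054375   0.101875   0.248125]
det(I−A) = Σ_j (I−A)_1j·C_1j = (0.55)(0.351625) + (0.00)(0.110250) + (-0.30)(0.111000) + (-0.30)(0.105625) = 0.12840625
(I − A)⁻¹ = adj(I−A) / det(I−A) ≈
  [   2.73838     0.34461     1.19737     1.29667]
  [   0.85860     2.09881     0.85179     1.11755]
  [   0.86444     0.20832     1.40180     0.44488]
  [   0.82258     0.42346     0.79338     1.93234]
The output multiplier for sector j is the column-j sum of the Leontief inverse (I − A)⁻¹ = adj(I−A) / det(I−A).
Column 1 of adj(I−A): (0.351625, 0.110250, 0.111000, 0.105625); det(I−A) = 0.12840625.
m_1 = (0.351625 + 0.110250 + 0.111000 + 0.105625) / 0.12840625 = 0.6785 / 0.12840625 ≈ 5.2840.

m_1 = 5.2840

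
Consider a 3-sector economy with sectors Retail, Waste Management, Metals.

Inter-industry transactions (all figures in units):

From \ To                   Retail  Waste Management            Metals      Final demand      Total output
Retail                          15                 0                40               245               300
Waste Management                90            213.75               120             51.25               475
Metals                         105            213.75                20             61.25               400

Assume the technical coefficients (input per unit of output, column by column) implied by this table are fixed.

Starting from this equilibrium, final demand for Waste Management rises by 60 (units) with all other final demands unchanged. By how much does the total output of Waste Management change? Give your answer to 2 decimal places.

Δx_2 = 155.20

Technical coefficients a_ij = z_ij / X_j:
  a_11 = 15/300 = 0.05, a_21 = 90/300 = 0.30, a_31 = 105/300 = 0.35
  a_12 = 0/475 = 0.00, a_22 = 213.75/475 = 0.45, a_32 = 213.75/475 = 0.45
  a_13 = 40/400 = 0.10, a_23 = 120/400 = 0.30, a_33 = 20/400 = 0.05
I − A =
  [   0.95     0.00    -0.10]
  [  -0.30     0.55    -0.30]
  [  -0.35    -0.45     0.95]
Cofactors of I−A, C_ij = (−1)^(i+j)·(minor ij) (rows/columns in the sector order above):
  C_11 = (0.55)(0.95) − (-0.30)(-0.45) = 0.3875
  C_12 = −[(-0.30)(0.95) − (-0.30)(-0.35)] = 0.3900
  C_13 = (-0.30)(-0.45) − (0.55)(-0.35) = 0.3275
  C_21 = −[(0.00)(0.95) − (-0.10)(-0.45)] = 0.0450
  C_22 = (0.95)(0.95) − (-0.10)(-0.35) = 0.8675
  C_23 = −[(0.95)(-0.45) − (0.00)(-0.35)] = 0.4275
  C_31 = (0.00)(-0.30) − (-0.10)(0.55) = 0.0550
  C_32 = −[(0.95)(-0.30) − (-0.10)(-0.30)] = 0.3150
  C_33 = (0.95)(0.55) − (0.00)(-0.30) = 0.5225
det(I−A) = Σ_j (I−A)_1j·C_1j = (0.95)(0.3875) + (0.00)(0.3900) + (-0.10)(0.3275) = 0.335375
adj(I−A) = Cᵀ =
  [ 0.3875   0.0450   0.0550]
  [ 0.3900   0.8675   0.3150]
  [ 0.3275   0.4275   0.5225]
(I − A)⁻¹ = adj(I−A) / det(I−A) ≈
  [   1.1554     0.1342     0.1640]
  [   1.1629     2.5867     0.9392]
  [   0.9765     1.2747     1.5580]
Δx = (I − A)⁻¹ Δd with Δd having +60 in the Waste Management component and 0 elsewhere.
So Δx_2 = L_22 · (+60), where L_22 = adj(I−A)_22 / det(I−A) = 0.8675 / 0.335375.
Δx_2 = 0.8675 × (+60) / 0.335375 = 52.05 / 0.335375 ≈ 155.20.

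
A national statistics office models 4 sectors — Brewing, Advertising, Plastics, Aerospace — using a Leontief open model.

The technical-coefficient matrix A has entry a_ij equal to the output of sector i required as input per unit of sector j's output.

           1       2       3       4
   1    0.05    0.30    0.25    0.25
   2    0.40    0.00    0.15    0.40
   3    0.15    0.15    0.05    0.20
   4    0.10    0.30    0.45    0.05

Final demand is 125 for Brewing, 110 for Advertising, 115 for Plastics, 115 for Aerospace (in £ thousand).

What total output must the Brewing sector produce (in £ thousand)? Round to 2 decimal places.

I − A =
  [   0.95    -0.30    -0.25    -0.25]
  [  -0.40     1.00    -0.15    -0.40]
  [  -0.15    -0.15     0.95    -0.20]
  [  -0.10    -0.30    -0.45     0.95]
Compute the cofactors C_ij = (−1)^(i+j)·(3×3 minor ij) of I−A; the adjugate is their transpose:
adj(I−A) = Cᵀ =
  [ 0.641125   0.382500   0.428000   0.419875]
  [ 0.414375   0.690625   0.452625   0.495125]
  [ 0.231500   0.248625   0.607500   0.293500]
  [ 0.308000   0.376125   0.475750   0.707875]
det(I−A) = Σ_j (I−A)_1j·C_1j = (0.95)(0.641125) + (-0.30)(0.414375) + (-0.25)(0.231500) + (-0.25)(0.308000) = 0.34988125
(I − A)⁻¹ = adj(I−A) / det(I−A) ≈
  [   1.8324     1.0932     1.2233     1.2001]
  [   1.1843     1.9739     1.2937     1.4151]
  [   0.6617     0.7106     1.7363     0.8389]
  [   0.8803     1.0750     1.3597     2.0232]
x = (I − A)⁻¹ d = adj(I−A)·d / det(I−A), with det(I−A) = 0.34988125:
  x_1 = (0.641125·125 + 0.382500·110 + 0.428000·115 + 0.419875·115) / 0.34988125 = 219.72125 / 0.34988125 ≈ 627.99
  x_2 = (0.414375·125 + 0.690625·110 + 0.452625·115 + 0.495125·115) / 0.34988125 = 236.756875 / 0.34988125 ≈ 676.68
  x_3 = (0.231500·125 + 0.248625·110 + 0.607500·115 + 0.293500·115) / 0.34988125 = 159.90125 / 0.34988125 ≈ 457.02
  x_4 = (0.308000·125 + 0.376125·110 + 0.475750·115 + 0.707875·115) / 0.34988125 = 215.990625 / 0.34988125 ≈ 617.33

x_1 = 627.99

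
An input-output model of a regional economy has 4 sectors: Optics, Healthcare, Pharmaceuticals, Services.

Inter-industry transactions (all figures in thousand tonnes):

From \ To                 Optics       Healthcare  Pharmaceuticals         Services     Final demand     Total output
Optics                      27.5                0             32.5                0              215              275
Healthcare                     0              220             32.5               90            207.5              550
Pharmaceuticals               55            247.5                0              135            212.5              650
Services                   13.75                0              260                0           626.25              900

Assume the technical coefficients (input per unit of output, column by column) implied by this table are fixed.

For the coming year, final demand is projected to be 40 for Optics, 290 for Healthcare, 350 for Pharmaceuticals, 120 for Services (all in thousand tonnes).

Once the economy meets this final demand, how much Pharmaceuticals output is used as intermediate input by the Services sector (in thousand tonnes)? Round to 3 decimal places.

z_34 = 60.720

Technical coefficients a_ij = z_ij / X_j:
  a_11 = 27.5/275 = 0.10, a_21 = 0/275 = 0.00, a_31 = 55/275 = 0.20, a_41 = 13.75/275 = 0.05
  a_12 = 0/550 = 0.00, a_22 = 220/550 = 0.40, a_32 = 247.5/550 = 0.45, a_42 = 0/550 = 0.00
  a_13 = 32.5/650 = 0.05, a_23 = 32.5/650 = 0.05, a_33 = 0/650 = 0.00, a_43 = 260/650 = 0.40
  a_14 = 0/900 = 0.00, a_24 = 90/900 = 0.10, a_34 = 135/900 = 0.15, a_44 = 0/900 = 0.00
I − A =
  [   0.90     0.00    -0.05     0.00]
  [   0.00     0.60    -0.05    -0.10]
  [  -0.20    -0.45     1.00    -0.15]
  [  -0.05     0.00    -0.40     1.00]
Compute the cofactors C_ij = (−1)^(i+j)·(3×3 minor ij) of I−A; the adjugate is their transpose:
adj(I−A) = Cᵀ =
  [ 0.523500   0.022500   0.030000   0.006750]
  [ 0.023375   0.835625   0.081250   0.095750]
  [ 0.126750   0.405000   0.540000   0.121500]
  [ 0.076875   0.163125   0.217500   0.513750]
det(I−A) = Σ_j (I−A)_1j·C_1j = (0.90)(0.523500) + (0.00)(0.023375) + (-0.05)(0.126750) + (0.00)(0.076875) = 0.4648125
(I − A)⁻¹ = adj(I−A) / det(I−A) ≈
  [   1.1263     0.0484     0.0645     0.0145]
  [   0.0503     1.7978     0.1748     0.2060]
  [   0.2727     0.8713     1.1618     0.2614]
  [   0.1654     0.3509     0.4679     1.1053]
First solve x = (I − A)⁻¹ d = adj(I−A)·d / det(I−A); in particular x_4 = (0.076875·40 + 0.163125·290 + 0.217500·350 + 0.513750·120) / 0.4648125 = 188.15625 / 0.4648125 ≈ 404.80032.
Intermediate flow from 3 to 4: z_34 = a_34 · x_4 = 0.15 × 188.15625 / 0.4648125 = 28.2234375 / 0.4648125 ≈ 60.720.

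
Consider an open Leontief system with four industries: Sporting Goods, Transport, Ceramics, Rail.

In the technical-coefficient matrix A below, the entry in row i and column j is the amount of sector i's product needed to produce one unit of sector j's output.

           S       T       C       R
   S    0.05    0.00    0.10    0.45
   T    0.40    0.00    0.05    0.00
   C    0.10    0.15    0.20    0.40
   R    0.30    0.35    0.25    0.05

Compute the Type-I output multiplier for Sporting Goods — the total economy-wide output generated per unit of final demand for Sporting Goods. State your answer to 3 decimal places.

m_S = 4.054

I − A =
  [   0.95     0.00    -0.10    -0.45]
  [  -0.40     1.00    -0.05     0.00]
  [  -0.10    -0.15     0.80    -0.40]
  [  -0.30    -0.35    -0.25     0.95]
Compute the cofactors C_ij = (−1)^(i+j)·(3×3 minor ij) of I−A; the adjugate is their transpose:
adj(I−A) = Cᵀ =
  [ 0.645875   0.171125   0.215375   0.396625]
  [ 0.274750   0.486250   0.121375   0.181250]
  [ 0.328000   0.263875   0.704500   0.452000]
  [ 0.391500   0.302625   0.298125   0.736875]
det(I−A) = Σ_j (I−A)_1j·C_1j = (0.95)(0.645875) + (0.00)(0.274750) + (-0.10)(0.328000) + (-0.45)(0.391500) = 0.40460625
(I − A)⁻¹ = adj(I−A) / det(I−A) ≈
  [   1.5963     0.4229     0.5323     0.9803]
  [   0.6791     1.2018     0.3000     0.4480]
  [   0.8107     0.6522     1.7412     1.1171]
  [   0.9676     0.7479     0.7368     1.8212]
The output multiplier for sector j is the column-j sum of the Leontief inverse (I − A)⁻¹ = adj(I−A) / det(I−A).
Column S of adj(I−A): (0.645875, 0.274750, 0.328000, 0.391500); det(I−A) = 0.40460625.
m_S = (0.645875 + 0.274750 + 0.328000 + 0.391500) / 0.40460625 = 1.640125 / 0.40460625 ≈ 4.054.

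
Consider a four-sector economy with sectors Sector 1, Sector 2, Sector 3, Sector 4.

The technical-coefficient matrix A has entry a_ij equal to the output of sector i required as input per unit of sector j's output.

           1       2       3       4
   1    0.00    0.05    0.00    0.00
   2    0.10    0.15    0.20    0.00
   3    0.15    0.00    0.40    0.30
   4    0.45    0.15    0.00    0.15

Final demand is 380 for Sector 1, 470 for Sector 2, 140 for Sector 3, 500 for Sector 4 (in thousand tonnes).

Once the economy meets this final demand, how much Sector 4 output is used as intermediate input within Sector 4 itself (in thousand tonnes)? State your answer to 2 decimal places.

z_44 = 142.57

I − A =
  [   1.00    -0.05     0.00     0.00]
  [  -0.10     0.85    -0.20     0.00]
  [  -0.15     0.00     0.60    -0.30]
  [  -0.45    -0.15     0.00     0.85]
Compute the cofactors C_ij = (−1)^(i+j)·(3×3 minor ij) of I−A; the adjugate is their transpose:
adj(I−A) = Cᵀ =
  [ 0.424500   0.025500   0.008500   0.003000]
  [ 0.103500   0.510000   0.170000   0.060000]
  [ 0.227625   0.058125   0.718250   0.253500]
  [ 0.243000   0.103500   0.034500   0.505500]
det(I−A) = Σ_j (I−A)_1j·C_1j = (1.00)(0.424500) + (-0.05)(0.103500) + (0.00)(0.227625) + (0.00)(0.243000) = 0.419325
(I − A)⁻¹ = adj(I−A) / det(I−A) ≈
  [   1.0123     0.0608     0.0203     0.0072]
  [   0.2468     1.2162     0.4054     0.1431]
  [   0.5428     0.1386     1.7129     0.6045]
  [   0.5795     0.2468     0.0823     1.2055]
First solve x = (I − A)⁻¹ d = adj(I−A)·d / det(I−A); in particular x_4 = (0.243000·380 + 0.103500·470 + 0.034500·140 + 0.505500·500) / 0.419325 = 398.565 / 0.419325 ≈ 950.4919.
Intermediate flow from 4 to 4: z_44 = a_44 · x_4 = 0.15 × 398.565 / 0.419325 = 59.78475 / 0.419325 ≈ 142.57.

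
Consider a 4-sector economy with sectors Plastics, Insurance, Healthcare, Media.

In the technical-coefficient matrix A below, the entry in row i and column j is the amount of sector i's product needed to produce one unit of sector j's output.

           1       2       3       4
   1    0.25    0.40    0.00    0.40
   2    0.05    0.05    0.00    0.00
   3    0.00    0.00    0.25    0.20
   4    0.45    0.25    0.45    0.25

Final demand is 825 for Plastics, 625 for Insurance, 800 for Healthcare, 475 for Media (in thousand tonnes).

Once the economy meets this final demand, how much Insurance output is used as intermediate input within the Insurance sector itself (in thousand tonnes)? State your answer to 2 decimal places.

I − A =
  [   0.75    -0.40     0.00    -0.40]
  [  -0.05     0.95     0.00     0.00]
  [   0.00     0.00     0.75    -0.20]
  [  -0.45    -0.25    -0.45     0.75]
Compute the cofactors C_ij = (−1)^(i+j)·(3×3 minor ij) of I−A; the adjugate is their transpose:
adj(I−A) = Cᵀ =
  [ 0.448875   0.264000   0.171000   0.285000]
  [ 0.023625   0.219375   0.009000   0.015000]
  [ 0.088000   0.073500   0.343375   0.138500]
  [ 0.330000   0.275625   0.311625   0.519375]
det(I−A) = Σ_j (I−A)_1j·C_1j = (0.75)(0.448875) + (-0.40)(0.023625) + (0.00)(0.088000) + (-0.40)(0.330000) = 0.19520625
(I − A)⁻¹ = adj(I−A) / det(I−A) ≈
  [   2.2995     1.3524     0.8760     1.4600]
  [   0.1210     1.1238     0.0461     0.0768]
  [   0.4508     0.3765     1.7590     0.7095]
  [   1.6905     1.4120     1.5964     2.6606]
First solve x = (I − A)⁻¹ d = adj(I−A)·d / det(I−A); in particular x_2 = (0.023625·825 + 0.219375·625 + 0.009000·800 + 0.015000·475) / 0.19520625 = 170.925 / 0.19520625 ≈ 875.6123.
Intermediate flow from 2 to 2: z_22 = a_22 · x_2 = 0.05 × 170.925 / 0.19520625 = 8.54625 / 0.19520625 ≈ 43.78.

z_22 = 43.78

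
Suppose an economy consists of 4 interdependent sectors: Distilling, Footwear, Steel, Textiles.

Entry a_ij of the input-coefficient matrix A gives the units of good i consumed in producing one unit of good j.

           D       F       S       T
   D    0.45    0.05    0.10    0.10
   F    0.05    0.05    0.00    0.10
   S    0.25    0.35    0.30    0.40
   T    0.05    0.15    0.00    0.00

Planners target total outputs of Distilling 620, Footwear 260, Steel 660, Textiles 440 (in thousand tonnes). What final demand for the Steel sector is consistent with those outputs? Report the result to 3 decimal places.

I − A =
  [   0.55    -0.05    -0.10    -0.10]
  [  -0.05     0.95     0.00    -0.10]
  [  -0.25    -0.35     0.70    -0.40]
  [  -0.05    -0.15     0.00     1.00]
d = (I − A) x:
  d_D = (+0.55)·620 + (-0.05)·260 + (-0.10)·660 + (-0.10)·440 = 218.000
  d_F = (-0.05)·620 + (+0.95)·260 + (+0.00)·660 + (-0.10)·440 = 172.000
  d_S = (-0.25)·620 + (-0.35)·260 + (+0.70)·660 + (-0.40)·440 = 40.000
  d_T = (-0.05)·620 + (-0.15)·260 + (+0.00)·660 + (+1.00)·440 = 370.000

d_S = 40.000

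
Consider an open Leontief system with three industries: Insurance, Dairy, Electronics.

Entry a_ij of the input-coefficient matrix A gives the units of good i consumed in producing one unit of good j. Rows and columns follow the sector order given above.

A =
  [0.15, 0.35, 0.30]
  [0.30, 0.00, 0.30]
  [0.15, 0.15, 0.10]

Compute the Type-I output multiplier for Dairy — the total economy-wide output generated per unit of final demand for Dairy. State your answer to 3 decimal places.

I − A =
  [   0.85    -0.35    -0.30]
  [  -0.30     1.00    -0.30]
  [  -0.15    -0.15     0.90]
Cofactors of I−A, C_ij = (−1)^(i+j)·(minor ij) (rows/columns in the sector order above):
  C_11 = (1.00)(0.90) − (-0.30)(-0.15) = 0.8550
  C_12 = −[(-0.30)(0.90) − (-0.30)(-0.15)] = 0.3150
  C_13 = (-0.30)(-0.15) − (1.00)(-0.15) = 0.1950
  C_21 = −[(-0.35)(0.90) − (-0.30)(-0.15)] = 0.3600
  C_22 = (0.85)(0.90) − (-0.30)(-0.15) = 0.7200
  C_23 = −[(0.85)(-0.15) − (-0.35)(-0.15)] = 0.1800
  C_31 = (-0.35)(-0.30) − (-0.30)(1.00) = 0.4050
  C_32 = −[(0.85)(-0.30) − (-0.30)(-0.30)] = 0.3450
  C_33 = (0.85)(1.00) − (-0.35)(-0.30) = 0.7450
det(I−A) = Σ_j (I−A)_1j·C_1j = (0.85)(0.8550) + (-0.35)(0.3150) + (-0.30)(0.1950) = 0.5580
adj(I−A) = Cᵀ =
  [ 0.8550   0.3600   0.4050]
  [ 0.3150   0.7200   0.3450]
  [ 0.1950   0.1800   0.7450]
(I − A)⁻¹ = adj(I−A) / det(I−A) ≈
  [   1.5323     0.6452     0.7258]
  [   0.5645     1.2903     0.6183]
  [   0.3495     0.3226     1.3351]
The output multiplier for sector j is the column-j sum of the Leontief inverse (I − A)⁻¹ = adj(I−A) / det(I−A).
Column D of adj(I−A): (0.3600, 0.7200, 0.1800); det(I−A) = 0.5580.
m_D = (0.3600 + 0.7200 + 0.1800) / 0.5580 = 1.26 / 0.5580 ≈ 2.258.

m_D = 2.258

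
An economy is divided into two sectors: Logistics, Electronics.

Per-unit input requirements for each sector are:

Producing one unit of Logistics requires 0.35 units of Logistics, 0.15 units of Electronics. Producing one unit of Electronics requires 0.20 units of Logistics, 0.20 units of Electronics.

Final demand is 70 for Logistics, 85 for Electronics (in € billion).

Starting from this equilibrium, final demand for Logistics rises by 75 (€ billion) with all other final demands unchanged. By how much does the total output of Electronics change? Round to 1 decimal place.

I − A =
  [   0.65    -0.20]
  [  -0.15     0.80]
det(I−A) = (0.65)(0.80) − (-0.20)(-0.15) = 0.4900
adj(I−A) = [[0.80, 0.20], [0.15, 0.65]]
(I − A)⁻¹ = adj(I−A) / det(I−A) ≈
  [   1.6327     0.4082]
  [   0.3061     1.3265]
Δx = (I − A)⁻¹ Δd with Δd having +75 in the Logistics component and 0 elsewhere.
So Δx_E = L_EL · (+75), where L_EL = adj(I−A)_EL / det(I−A) = 0.15 / 0.4900.
Δx_E = 0.15 × (+75) / 0.4900 = 11.25 / 0.4900 ≈ 23.0.

Δx_E = 23.0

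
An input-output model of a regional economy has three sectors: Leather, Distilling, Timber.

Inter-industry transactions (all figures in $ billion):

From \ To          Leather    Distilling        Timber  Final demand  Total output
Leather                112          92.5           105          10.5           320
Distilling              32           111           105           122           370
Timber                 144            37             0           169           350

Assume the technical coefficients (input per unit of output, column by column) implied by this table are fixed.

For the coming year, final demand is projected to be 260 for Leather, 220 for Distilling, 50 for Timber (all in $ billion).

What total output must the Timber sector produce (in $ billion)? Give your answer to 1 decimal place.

Technical coefficients a_ij = z_ij / X_j:
  a_LL = 112/320 = 0.35, a_DL = 32/320 = 0.10, a_TL = 144/320 = 0.45
  a_LD = 92.5/370 = 0.25, a_DD = 111/370 = 0.30, a_TD = 37/370 = 0.10
  a_LT = 105/350 = 0.30, a_DT = 105/350 = 0.30, a_TT = 0/350 = 0.00
I − A =
  [   0.65    -0.25    -0.30]
  [  -0.10     0.70    -0.30]
  [  -0.45    -0.10     1.00]
Cofactors of I−A, C_ij = (−1)^(i+j)·(minor ij) (rows/columns in the sector order above):
  C_11 = (0.70)(1.00) − (-0.30)(-0.10) = 0.6700
  C_12 = −[(-0.10)(1.00) − (-0.30)(-0.45)] = 0.2350
  C_13 = (-0.10)(-0.10) − (0.70)(-0.45) = 0.3250
  C_21 = −[(-0.25)(1.00) − (-0.30)(-0.10)] = 0.2800
  C_22 = (0.65)(1.00) − (-0.30)(-0.45) = 0.5150
  C_23 = −[(0.65)(-0.10) − (-0.25)(-0.45)] = 0.1775
  C_31 = (-0.25)(-0.30) − (-0.30)(0.70) = 0.2850
  C_32 = −[(0.65)(-0.30) − (-0.30)(-0.10)] = 0.2250
  C_33 = (0.65)(0.70) − (-0.25)(-0.10) = 0.4300
det(I−A) = Σ_j (I−A)_1j·C_1j = (0.65)(0.6700) + (-0.25)(0.2350) + (-0.30)(0.3250) = 0.27925
adj(I−A) = Cᵀ =
  [ 0.6700   0.2800   0.2850]
  [ 0.2350   0.5150   0.2250]
  [ 0.3250   0.1775   0.4300]
(I − A)⁻¹ = adj(I−A) / det(I−A) ≈
  [   2.3993     1.0027     1.0206]
  [   0.8415     1.8442     0.8057]
  [   1.1638     0.6356     1.5398]
x = (I − A)⁻¹ d = adj(I−A)·d / det(I−A), with det(I−A) = 0.27925:
  x_L = (0.6700·260 + 0.2800·220 + 0.2850·50) / 0.27925 = 250.05 / 0.27925 ≈ 895.4
  x_D = (0.2350·260 + 0.5150·220 + 0.2250·50) / 0.27925 = 185.65 / 0.27925 ≈ 664.8
  x_T = (0.3250·260 + 0.1775·220 + 0.4300·50) / 0.27925 = 145.05 / 0.27925 ≈ 519.4

x_T = 519.4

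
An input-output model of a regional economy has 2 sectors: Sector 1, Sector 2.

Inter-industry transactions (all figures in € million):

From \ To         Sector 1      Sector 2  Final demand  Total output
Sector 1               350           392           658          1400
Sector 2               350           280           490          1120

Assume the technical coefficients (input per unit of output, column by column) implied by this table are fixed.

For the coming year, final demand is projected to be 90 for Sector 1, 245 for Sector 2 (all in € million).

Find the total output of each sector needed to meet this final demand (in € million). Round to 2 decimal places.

Technical coefficients a_ij = z_ij / X_j:
  a_11 = 350/1400 = 0.25, a_21 = 350/1400 = 0.25
  a_12 = 392/1120 = 0.35, a_22 = 280/1120 = 0.25
I − A =
  [   0.75    -0.35]
  [  -0.25     0.75]
det(I−A) = (0.75)(0.75) − (-0.35)(-0.25) = 0.4750
adj(I−A) = [[0.75, 0.35], [0.25, 0.75]]
(I − A)⁻¹ = adj(I−A) / det(I−A) ≈
  [   1.5789     0.7368]
  [   0.5263     1.5789]
x = (I − A)⁻¹ d = adj(I−A)·d / det(I−A), with det(I−A) = 0.4750:
  x_1 = (0.75·90 + 0.35·245) / 0.4750 = 153.25 / 0.4750 ≈ 322.63
  x_2 = (0.25·90 + 0.75·245) / 0.4750 = 206.25 / 0.4750 ≈ 434.21

x_1 = 322.63, x_2 = 434.21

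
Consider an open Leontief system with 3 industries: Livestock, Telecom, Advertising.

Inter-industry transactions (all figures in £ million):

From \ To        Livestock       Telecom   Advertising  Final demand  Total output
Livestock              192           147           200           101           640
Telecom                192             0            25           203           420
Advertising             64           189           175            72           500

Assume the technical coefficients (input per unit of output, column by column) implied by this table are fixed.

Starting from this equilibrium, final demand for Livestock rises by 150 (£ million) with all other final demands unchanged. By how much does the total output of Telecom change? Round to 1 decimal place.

Technical coefficients a_ij = z_ij / X_j:
  a_11 = 192/640 = 0.30, a_21 = 192/640 = 0.30, a_31 = 64/640 = 0.10
  a_12 = 147/420 = 0.35, a_22 = 0/420 = 0.00, a_32 = 189/420 = 0.45
  a_13 = 200/500 = 0.40, a_23 = 25/500 = 0.05, a_33 = 175/500 = 0.35
I − A =
  [   0.70    -0.35    -0.40]
  [  -0.30     1.00    -0.05]
  [  -0.10    -0.45     0.65]
Cofactors of I−A, C_ij = (−1)^(i+j)·(minor ij) (rows/columns in the sector order above):
  C_11 = (1.00)(0.65) − (-0.05)(-0.45) = 0.6275
  C_12 = −[(-0.30)(0.65) − (-0.05)(-0.10)] = 0.2000
  C_13 = (-0.30)(-0.45) − (1.00)(-0.10) = 0.2350
  C_21 = −[(-0.35)(0.65) − (-0.40)(-0.45)] = 0.4075
  C_22 = (0.70)(0.65) − (-0.40)(-0.10) = 0.4150
  C_23 = −[(0.70)(-0.45) − (-0.35)(-0.10)] = 0.3500
  C_31 = (-0.35)(-0.05) − (-0.40)(1.00) = 0.4175
  C_32 = −[(0.70)(-0.05) − (-0.40)(-0.30)] = 0.1550
  C_33 = (0.70)(1.00) − (-0.35)(-0.30) = 0.5950
det(I−A) = Σ_j (I−A)_1j·C_1j = (0.70)(0.6275) + (-0.35)(0.2000) + (-0.40)(0.2350) = 0.27525
adj(I−A) = Cᵀ =
  [ 0.6275   0.4075   0.4175]
  [ 0.2000   0.4150   0.1550]
  [ 0.2350   0.3500   0.5950]
(I − A)⁻¹ = adj(I−A) / det(I−A) ≈
  [   2.2797     1.4805     1.5168]
  [   0.7266     1.5077     0.5631]
  [   0.8538     1.2716     2.1617]
Δx = (I − A)⁻¹ Δd with Δd having +150 in the Livestock component and 0 elsewhere.
So Δx_2 = L_21 · (+150), where L_21 = adj(I−A)_21 / det(I−A) = 0.2000 / 0.27525.
Δx_2 = 0.2000 × (+150) / 0.27525 = 30.00 / 0.27525 ≈ 109.0.

Δx_2 = 109.0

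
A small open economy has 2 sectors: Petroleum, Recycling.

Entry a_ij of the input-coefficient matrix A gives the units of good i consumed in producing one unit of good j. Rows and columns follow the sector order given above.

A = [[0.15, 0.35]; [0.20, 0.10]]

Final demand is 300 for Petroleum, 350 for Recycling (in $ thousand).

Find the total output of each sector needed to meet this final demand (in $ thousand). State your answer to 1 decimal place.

x_1 = 564.7, x_2 = 514.4

I − A =
  [   0.85    -0.35]
  [  -0.20     0.90]
det(I−A) = (0.85)(0.90) − (-0.35)(-0.20) = 0.6950
adj(I−A) = [[0.90, 0.35], [0.20, 0.85]]
(I − A)⁻¹ = adj(I−A) / det(I−A) ≈
  [   1.2950     0.5036]
  [   0.2878     1.2230]
x = (I − A)⁻¹ d = adj(I−A)·d / det(I−A), with det(I−A) = 0.6950:
  x_1 = (0.90·300 + 0.35·350) / 0.6950 = 392.50 / 0.6950 ≈ 564.7
  x_2 = (0.20·300 + 0.85·350) / 0.6950 = 357.50 / 0.6950 ≈ 514.4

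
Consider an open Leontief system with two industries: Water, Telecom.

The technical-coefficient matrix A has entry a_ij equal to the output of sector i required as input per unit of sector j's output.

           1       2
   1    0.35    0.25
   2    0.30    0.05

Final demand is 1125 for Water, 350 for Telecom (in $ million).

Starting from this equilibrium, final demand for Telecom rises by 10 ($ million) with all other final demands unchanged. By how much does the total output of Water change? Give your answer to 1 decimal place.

I − A =
  [   0.65    -0.25]
  [  -0.30     0.95]
det(I−A) = (0.65)(0.95) − (-0.25)(-0.30) = 0.5425
adj(I−A) = [[0.95, 0.25], [0.30, 0.65]]
(I − A)⁻¹ = adj(I−A) / det(I−A) ≈
  [   1.7512     0.4608]
  [   0.5530     1.1982]
Δx = (I − A)⁻¹ Δd with Δd having +10 in the Telecom component and 0 elsewhere.
So Δx_1 = L_12 · (+10), where L_12 = adj(I−A)_12 / det(I−A) = 0.25 / 0.5425.
Δx_1 = 0.25 × (+10) / 0.5425 = 2.50 / 0.5425 ≈ 4.6.

Δx_1 = 4.6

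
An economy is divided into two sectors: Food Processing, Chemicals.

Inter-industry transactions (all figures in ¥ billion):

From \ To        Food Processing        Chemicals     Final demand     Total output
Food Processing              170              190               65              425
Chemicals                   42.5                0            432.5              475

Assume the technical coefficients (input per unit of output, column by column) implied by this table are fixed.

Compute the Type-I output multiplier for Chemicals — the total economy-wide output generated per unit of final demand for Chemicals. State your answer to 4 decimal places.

Technical coefficients a_ij = z_ij / X_j:
  a_FF = 170/425 = 0.40, a_CF = 42.5/425 = 0.10
  a_FC = 190/475 = 0.40, a_CC = 0/475 = 0.00
I − A =
  [   0.60    -0.40]
  [  -0.10     1.00]
det(I−A) = (0.60)(1.00) − (-0.40)(-0.10) = 0.5600
adj(I−A) = [[1.00, 0.40], [0.10, 0.60]]
(I − A)⁻¹ = adj(I−A) / det(I−A) ≈
  [   1.78571     0.71429]
  [   0.17857     1.07143]
The output multiplier for sector j is the column-j sum of the Leontief inverse (I − A)⁻¹ = adj(I−A) / det(I−A).
Column C of adj(I−A): (0.40, 0.60); det(I−A) = 0.5600.
m_C = (0.40 + 0.60) / 0.5600 = 1.00 / 0.5600 ≈ 1.7857.

m_C = 1.7857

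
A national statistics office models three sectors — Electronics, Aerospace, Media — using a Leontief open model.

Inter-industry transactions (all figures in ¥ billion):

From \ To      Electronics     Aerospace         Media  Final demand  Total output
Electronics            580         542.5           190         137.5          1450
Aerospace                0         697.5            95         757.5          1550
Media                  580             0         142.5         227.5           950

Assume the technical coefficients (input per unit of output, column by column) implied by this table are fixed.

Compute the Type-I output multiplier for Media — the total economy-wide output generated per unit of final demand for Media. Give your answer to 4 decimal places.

m_M = 2.4045

Technical coefficients a_ij = z_ij / X_j:
  a_EE = 580/1450 = 0.40, a_AE = 0/1450 = 0.00, a_ME = 580/1450 = 0.40
  a_EA = 542.5/1550 = 0.35, a_AA = 697.5/1550 = 0.45, a_MA = 0/1550 = 0.00
  a_EM = 190/950 = 0.20, a_AM = 95/950 = 0.10, a_MM = 142.5/950 = 0.15
I − A =
  [   0.60    -0.35    -0.20]
  [   0.00     0.55    -0.10]
  [  -0.40     0.00     0.85]
Cofactors of I−A, C_ij = (−1)^(i+j)·(minor ij) (rows/columns in the sector order above):
  C_11 = (0.55)(0.85) − (-0.10)(0.00) = 0.4675
  C_12 = −[(0.00)(0.85) − (-0.10)(-0.40)] = 0.0400
  C_13 = (0.00)(0.00) − (0.55)(-0.40) = 0.2200
  C_21 = −[(-0.35)(0.85) − (-0.20)(0.00)] = 0.2975
  C_22 = (0.60)(0.85) − (-0.20)(-0.40) = 0.4300
  C_23 = −[(0.60)(0.00) − (-0.35)(-0.40)] = 0.1400
  C_31 = (-0.35)(-0.10) − (-0.20)(0.55) = 0.1450
  C_32 = −[(0.60)(-0.10) − (-0.20)(0.00)] = 0.0600
  C_33 = (0.60)(0.55) − (-0.35)(0.00) = 0.3300
det(I−A) = Σ_j (I−A)_1j·C_1j = (0.60)(0.4675) + (-0.35)(0.0400) + (-0.20)(0.2200) = 0.2225
adj(I−A) = Cᵀ =
  [ 0.4675   0.2975   0.1450]
  [ 0.0400   0.4300   0.0600]
  [ 0.2200   0.1400   0.3300]
(I − A)⁻¹ = adj(I−A) / det(I−A) ≈
  [   2.10112     1.33708     0.65169]
  [   0.17978     1.93258     0.26966]
  [   0.98876     0.62921     1.48315]
The output multiplier for sector j is the column-j sum of the Leontief inverse (I − A)⁻¹ = adj(I−A) / det(I−A).
Column M of adj(I−A): (0.1450, 0.0600, 0.3300); det(I−A) = 0.2225.
m_M = (0.1450 + 0.0600 + 0.3300) / 0.2225 = 0.535 / 0.2225 ≈ 2.4045.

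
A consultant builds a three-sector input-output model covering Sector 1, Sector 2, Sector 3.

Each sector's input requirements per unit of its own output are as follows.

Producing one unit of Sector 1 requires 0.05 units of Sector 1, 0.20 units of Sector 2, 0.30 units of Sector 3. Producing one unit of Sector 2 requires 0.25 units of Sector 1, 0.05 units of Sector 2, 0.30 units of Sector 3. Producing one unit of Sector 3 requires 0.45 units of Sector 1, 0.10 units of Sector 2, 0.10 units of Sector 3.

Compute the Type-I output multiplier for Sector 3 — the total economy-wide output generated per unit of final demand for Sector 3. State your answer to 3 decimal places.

m_3 = 2.587

I − A =
  [   0.95    -0.25    -0.45]
  [  -0.20     0.95    -0.10]
  [  -0.30    -0.30     0.90]
Cofactors of I−A, C_ij = (−1)^(i+j)·(minor ij) (rows/columns in the sector order above):
  C_11 = (0.95)(0.90) − (-0.10)(-0.30) = 0.8250
  C_12 = −[(-0.20)(0.90) − (-0.10)(-0.30)] = 0.2100
  C_13 = (-0.20)(-0.30) − (0.95)(-0.30) = 0.3450
  C_21 = −[(-0.25)(0.90) − (-0.45)(-0.30)] = 0.3600
  C_22 = (0.95)(0.90) − (-0.45)(-0.30) = 0.7200
  C_23 = −[(0.95)(-0.30) − (-0.25)(-0.30)] = 0.3600
  C_31 = (-0.25)(-0.10) − (-0.45)(0.95) = 0.4525
  C_32 = −[(0.95)(-0.10) − (-0.45)(-0.20)] = 0.1850
  C_33 = (0.95)(0.95) − (-0.25)(-0.20) = 0.8525
det(I−A) = Σ_j (I−A)_1j·C_1j = (0.95)(0.8250) + (-0.25)(0.2100) + (-0.45)(0.3450) = 0.5760
adj(I−A) = Cᵀ =
  [ 0.8250   0.3600   0.4525]
  [ 0.2100   0.7200   0.1850]
  [ 0.3450   0.3600   0.8525]
(I − A)⁻¹ = adj(I−A) / det(I−A) ≈
  [   1.4323     0.6250     0.7856]
  [   0.3646     1.2500     0.3212]
  [   0.5990     0.6250     1.4800]
The output multiplier for sector j is the column-j sum of the Leontief inverse (I − A)⁻¹ = adj(I−A) / det(I−A).
Column 3 of adj(I−A): (0.4525, 0.1850, 0.8525); det(I−A) = 0.5760.
m_3 = (0.4525 + 0.1850 + 0.8525) / 0.5760 = 1.49 / 0.5760 ≈ 2.587.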